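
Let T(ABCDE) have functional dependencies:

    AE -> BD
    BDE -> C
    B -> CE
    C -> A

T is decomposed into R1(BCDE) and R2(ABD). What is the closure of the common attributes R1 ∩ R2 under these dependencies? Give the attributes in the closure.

R1 ∩ R2 = {BD}.
B → CE applies, adding CE
C → A applies, adding A
Closure: {ABCDE}.

ABCDE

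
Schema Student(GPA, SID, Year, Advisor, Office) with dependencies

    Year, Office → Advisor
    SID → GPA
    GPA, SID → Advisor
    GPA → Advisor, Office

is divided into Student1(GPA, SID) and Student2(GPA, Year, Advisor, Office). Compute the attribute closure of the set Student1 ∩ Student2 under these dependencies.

Student1 ∩ Student2 = {GPA}.
GPA → Advisor, Office applies, adding Advisor, Office
Closure: {GPA, Advisor, Office}.

GPA, Advisor, Office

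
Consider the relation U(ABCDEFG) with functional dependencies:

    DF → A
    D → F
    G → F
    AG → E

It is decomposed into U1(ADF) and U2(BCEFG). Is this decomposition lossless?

No

Common attributes: U1 ∩ U2 = {F}.
No dependency enlarges {F}, so (F)⁺ = {F}.
The closure contains neither all of U1 = {ADF} nor all of U2 = {BCEFG}, so the common attributes are not a superkey of either fragment. The join is lossy.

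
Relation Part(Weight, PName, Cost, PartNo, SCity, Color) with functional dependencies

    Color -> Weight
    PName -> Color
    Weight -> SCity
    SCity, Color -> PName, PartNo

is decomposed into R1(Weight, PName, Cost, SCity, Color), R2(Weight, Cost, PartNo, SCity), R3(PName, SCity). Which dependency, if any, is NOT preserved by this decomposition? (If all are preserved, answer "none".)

SCity, Color -> PName, PartNo

Check SCity, Color → PName, PartNo: no single fragment contains all of {PName, PartNo, SCity, Color}, and the restricted closure of {SCity, Color} across the fragments never reaches {PName, PartNo}.
Color → Weight is preserved.
PName → Color is preserved.
Weight → SCity is preserved.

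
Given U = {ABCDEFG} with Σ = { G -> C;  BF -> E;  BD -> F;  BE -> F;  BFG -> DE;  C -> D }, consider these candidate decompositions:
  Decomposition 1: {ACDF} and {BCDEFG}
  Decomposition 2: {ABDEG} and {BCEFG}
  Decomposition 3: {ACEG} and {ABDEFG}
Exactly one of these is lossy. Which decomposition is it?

Decomposition 1

Decomposition 1: common = {CDF}, closure = {CDF} → lossy.
Decomposition 2: common = {BEG}, closure = {BCDEFG} → lossless.
Decomposition 3: common = {AEG}, closure = {ACDEG} → lossless.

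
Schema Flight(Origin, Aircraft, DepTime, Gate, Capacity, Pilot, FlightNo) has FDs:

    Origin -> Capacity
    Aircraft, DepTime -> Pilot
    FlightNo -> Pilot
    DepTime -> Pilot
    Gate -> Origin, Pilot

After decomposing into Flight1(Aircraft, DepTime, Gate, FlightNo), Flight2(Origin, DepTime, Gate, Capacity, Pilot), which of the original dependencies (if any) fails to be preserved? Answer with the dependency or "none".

Check FlightNo → Pilot: no single fragment contains all of {Pilot, FlightNo}, and the restricted closure of {FlightNo} across the fragments never reaches {Pilot}.
Origin → Capacity is preserved.
Aircraft, DepTime → Pilot is preserved.
DepTime → Pilot is preserved.
Gate → Origin, Pilot is preserved.

FlightNo -> Pilot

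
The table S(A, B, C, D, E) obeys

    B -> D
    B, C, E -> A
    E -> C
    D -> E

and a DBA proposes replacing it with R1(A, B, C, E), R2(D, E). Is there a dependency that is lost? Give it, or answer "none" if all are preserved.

Check B → D: no single fragment contains all of {B, D}, and the restricted closure of {B} across the fragments never reaches {D}.
B, C, E → A is preserved.
E → C is preserved.
D → E is preserved.

B -> D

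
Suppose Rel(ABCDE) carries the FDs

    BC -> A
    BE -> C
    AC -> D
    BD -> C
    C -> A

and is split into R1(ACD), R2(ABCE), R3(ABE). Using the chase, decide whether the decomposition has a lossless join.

Chase test. Columns are ABCDE; row i has aⱼ where attribute j ∈ Ri, else bᵢⱼ.
Initial tableau (one row per fragment):
  row 1: a1 b12 a3 a4 b15
  row 2: a1 a2 a3 b24 a5
  row 3: a1 a2 b33 b34 a5
Rows 2 and 3 agree on BE; apply BE→C and equate their C entries.
Rows 1 and 2 agree on AC; apply AC→D and equate their D entries.
Rows 1 and 3 agree on AC; apply AC→D and equate their D entries.
Row 2 is now all distinguished symbols — the join is lossless.

Yes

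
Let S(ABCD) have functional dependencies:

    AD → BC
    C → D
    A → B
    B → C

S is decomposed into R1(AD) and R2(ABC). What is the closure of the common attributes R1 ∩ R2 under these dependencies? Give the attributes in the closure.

R1 ∩ R2 = {A}.
A → B applies, adding B
B → C applies, adding C
C → D applies, adding D
Closure: {ABCD}.

ABCD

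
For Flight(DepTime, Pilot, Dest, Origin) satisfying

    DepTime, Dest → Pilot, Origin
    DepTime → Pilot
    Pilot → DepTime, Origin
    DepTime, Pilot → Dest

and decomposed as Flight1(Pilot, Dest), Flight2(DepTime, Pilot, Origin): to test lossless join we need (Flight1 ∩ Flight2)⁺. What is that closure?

DepTime, Pilot, Dest, Origin

Flight1 ∩ Flight2 = {Pilot}.
Pilot → DepTime, Origin applies, adding DepTime, Origin
DepTime, Pilot → Dest applies, adding Dest
Closure: {DepTime, Pilot, Dest, Origin}.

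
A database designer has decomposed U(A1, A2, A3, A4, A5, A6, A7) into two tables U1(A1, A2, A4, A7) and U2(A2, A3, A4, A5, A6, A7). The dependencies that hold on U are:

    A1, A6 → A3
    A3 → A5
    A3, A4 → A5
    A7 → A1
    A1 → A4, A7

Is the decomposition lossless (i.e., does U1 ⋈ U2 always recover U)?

Yes

Common attributes: U1 ∩ U2 = {A2, A4, A7}.
Closure of {A2, A4, A7}: A7 → A1 applies, adding A1. So (A2, A4, A7)⁺ = {A1, A2, A4, A7}.
This closure contains every attribute of U1, so U1 ∩ U2 → U1. The join is lossless.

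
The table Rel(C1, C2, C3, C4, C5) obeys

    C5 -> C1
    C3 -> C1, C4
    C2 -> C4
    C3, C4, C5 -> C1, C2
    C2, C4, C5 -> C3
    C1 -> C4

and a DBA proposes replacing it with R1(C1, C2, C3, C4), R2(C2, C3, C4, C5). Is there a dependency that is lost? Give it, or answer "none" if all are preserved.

C5 -> C1

Check C5 → C1: no single fragment contains all of {C1, C5}, and the restricted closure of {C5} across the fragments never reaches {C1}.
C3 → C1, C4 is preserved.
C2 → C4 is preserved.
C3, C4, C5 → C1, C2 is preserved.
C2, C4, C5 → C3 is preserved.
C1 → C4 is preserved.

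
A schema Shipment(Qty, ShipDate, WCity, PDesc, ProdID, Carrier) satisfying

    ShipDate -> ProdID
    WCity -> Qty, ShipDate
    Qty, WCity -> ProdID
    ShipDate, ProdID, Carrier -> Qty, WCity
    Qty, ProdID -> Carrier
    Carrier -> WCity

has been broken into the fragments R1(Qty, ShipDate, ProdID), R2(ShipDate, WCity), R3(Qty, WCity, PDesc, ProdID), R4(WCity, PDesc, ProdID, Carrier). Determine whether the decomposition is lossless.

Chase test. Columns are Qty, ShipDate, WCity, PDesc, ProdID, Carrier; row i has aⱼ where attribute j ∈ Ri, else bᵢⱼ.
Initial tableau (one row per fragment):
  row 1: a1 a2 b13 b14 a5 b16
  row 2: b21 a2 a3 b24 b25 b26
  row 3: a1 b32 a3 a4 a5 b36
  row 4: b41 b42 a3 a4 a5 a6
Rows 1 and 2 agree on ShipDate; apply ShipDate→ProdID and equate their ProdID entries.
Rows 2 and 3 agree on WCity; apply WCity→Qty, ShipDate and equate their Qty, ShipDate entries.
Rows 2 and 4 agree on WCity; apply WCity→Qty, ShipDate and equate their Qty, ShipDate entries.
Rows 1 and 2 agree on Qty, ProdID; apply Qty, ProdID→Carrier and equate their Carrier entries.
Rows 1 and 3 agree on Qty, ProdID; apply Qty, ProdID→Carrier and equate their Carrier entries.
Rows 1 and 4 agree on Qty, ProdID; apply Qty, ProdID→Carrier and equate their Carrier entries.
Rows 1 and 2 agree on Carrier; apply Carrier→WCity and equate their WCity entries.
Row 3 is now all distinguished symbols — the join is lossless.

Yes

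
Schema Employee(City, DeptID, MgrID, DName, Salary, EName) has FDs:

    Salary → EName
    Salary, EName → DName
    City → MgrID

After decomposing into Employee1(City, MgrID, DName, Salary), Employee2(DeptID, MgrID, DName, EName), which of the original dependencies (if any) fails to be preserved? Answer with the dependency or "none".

Salary → EName

Check Salary → EName: no single fragment contains all of {Salary, EName}, and the restricted closure of {Salary} across the fragments never reaches {EName}.
Salary, EName → DName is preserved.
City → MgrID is preserved.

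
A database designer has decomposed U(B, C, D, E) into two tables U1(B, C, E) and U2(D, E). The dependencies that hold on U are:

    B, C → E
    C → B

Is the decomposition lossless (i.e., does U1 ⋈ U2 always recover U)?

No

Common attributes: U1 ∩ U2 = {E}.
No dependency enlarges {E}, so (E)⁺ = {E}.
The closure contains neither all of U1 = {B, C, E} nor all of U2 = {D, E}, so the common attributes are not a superkey of either fragment. The join is lossy.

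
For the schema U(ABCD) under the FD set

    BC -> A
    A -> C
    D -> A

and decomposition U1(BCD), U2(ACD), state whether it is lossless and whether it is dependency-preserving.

Lossless test: (CD)⁺ = {ACD}, which contains all of one fragment — lossless.
Dependency preservation: the restricted closure of {BC} across the fragments never reaches {A}, so BC → A cannot be enforced without a join — not preserved.

lossless but not dependency-preserving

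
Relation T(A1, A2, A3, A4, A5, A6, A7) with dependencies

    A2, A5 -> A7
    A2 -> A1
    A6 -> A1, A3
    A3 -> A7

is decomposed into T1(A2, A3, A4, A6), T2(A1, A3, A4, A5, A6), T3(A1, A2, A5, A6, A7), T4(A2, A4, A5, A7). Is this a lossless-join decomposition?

Chase test. Columns are A1, A2, A3, A4, A5, A6, A7; row i has aⱼ where attribute j ∈ Ti, else bᵢⱼ.
Initial tableau (one row per fragment):
  row 1: b11 a2 a3 a4 b15 a6 b17
  row 2: a1 b22 a3 a4 a5 a6 b27
  row 3: a1 a2 b33 b34 a5 a6 a7
  row 4: b41 a2 b43 a4 a5 b46 a7
Rows 1 and 3 agree on A2; apply A2→A1 and equate their A1 entries.
Rows 1 and 4 agree on A2; apply A2→A1 and equate their A1 entries.
Rows 1 and 3 agree on A6; apply A6→A1, A3 and equate their A1, A3 entries.
Rows 1 and 2 agree on A3; apply A3→A7 and equate their A7 entries.
Rows 1 and 3 agree on A3; apply A3→A7 and equate their A7 entries.
No row becomes fully distinguished — the join is lossy.

No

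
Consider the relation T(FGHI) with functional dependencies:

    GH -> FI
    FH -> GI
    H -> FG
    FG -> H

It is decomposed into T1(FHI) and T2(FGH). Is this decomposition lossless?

Common attributes: T1 ∩ T2 = {FH}.
Closure of {FH}: FH → GI applies, adding GI. So (FH)⁺ = {FGHI}.
This closure contains every attribute of T1, so T1 ∩ T2 → T1. The join is lossless.

Yes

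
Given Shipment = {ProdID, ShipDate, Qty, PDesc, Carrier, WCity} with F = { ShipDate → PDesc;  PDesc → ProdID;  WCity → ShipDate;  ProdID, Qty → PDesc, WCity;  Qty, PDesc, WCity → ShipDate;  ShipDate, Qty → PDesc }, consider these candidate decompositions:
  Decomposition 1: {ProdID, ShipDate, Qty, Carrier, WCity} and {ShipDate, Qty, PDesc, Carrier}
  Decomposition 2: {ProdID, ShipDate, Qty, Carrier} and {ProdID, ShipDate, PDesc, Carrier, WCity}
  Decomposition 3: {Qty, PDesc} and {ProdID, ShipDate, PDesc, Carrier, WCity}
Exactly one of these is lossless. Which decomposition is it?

Decomposition 1: common = {ShipDate, Qty, Carrier}, closure = {ProdID, ShipDate, Qty, PDesc, Carrier, WCity} → lossless.
Decomposition 2: common = {ProdID, ShipDate, Carrier}, closure = {ProdID, ShipDate, PDesc, Carrier} → lossy.
Decomposition 3: common = {PDesc}, closure = {ProdID, PDesc} → lossy.

Decomposition 1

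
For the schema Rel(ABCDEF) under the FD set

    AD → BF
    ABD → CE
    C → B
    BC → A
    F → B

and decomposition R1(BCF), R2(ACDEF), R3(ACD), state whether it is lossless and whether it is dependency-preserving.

Lossless test (chase): Rows 2 and 3 agree on AD; apply AD→BF and equate their BF entries. Rows 2 and 3 agree on ABD; apply ABD→CE and equate their CE entries. Rows 1 and 2 agree on C; apply C→B and equate their B entries. Rows 1 and 2 agree on BC; apply BC→A and equate their A entries. Row 2 is now all distinguished symbols — the join is lossless.
Dependency preservation: AD → BF; ABD → CE; BC → A are not contained in any single fragment, but the restricted closure of each left-hand side across the fragments still reaches the right-hand side; the remaining FDs each lie inside some fragment. All dependencies are preserved.

lossless and dependency-preserving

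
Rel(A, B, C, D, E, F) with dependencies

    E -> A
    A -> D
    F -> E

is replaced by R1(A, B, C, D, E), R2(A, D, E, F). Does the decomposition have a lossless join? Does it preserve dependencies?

lossy but dependency-preserving

Lossless test: (A, D, E)⁺ = {A, D, E}, which is a superkey of neither fragment — lossy.
Dependency preservation: every FD's attributes lie within a single fragment, so each can be enforced locally — preserved.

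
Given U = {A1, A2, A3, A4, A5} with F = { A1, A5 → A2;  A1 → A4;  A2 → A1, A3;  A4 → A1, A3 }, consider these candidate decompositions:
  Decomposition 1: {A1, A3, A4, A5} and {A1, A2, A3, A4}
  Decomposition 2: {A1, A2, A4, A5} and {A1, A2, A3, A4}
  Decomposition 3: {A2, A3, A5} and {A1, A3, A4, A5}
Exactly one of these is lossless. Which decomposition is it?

Decomposition 1: common = {A1, A3, A4}, closure = {A1, A3, A4} → lossy.
Decomposition 2: common = {A1, A2, A4}, closure = {A1, A2, A3, A4} → lossless.
Decomposition 3: common = {A3, A5}, closure = {A3, A5} → lossy.

Decomposition 2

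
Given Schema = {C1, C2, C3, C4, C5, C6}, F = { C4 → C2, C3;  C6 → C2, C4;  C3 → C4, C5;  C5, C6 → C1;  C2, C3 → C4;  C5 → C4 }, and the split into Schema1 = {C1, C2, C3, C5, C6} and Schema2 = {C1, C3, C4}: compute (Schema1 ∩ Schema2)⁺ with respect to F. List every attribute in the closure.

C1, C2, C3, C4, C5

Schema1 ∩ Schema2 = {C1, C3}.
C3 → C4, C5 applies, adding C4, C5
C4 → C2, C3 applies, adding C2
Closure: {C1, C2, C3, C4, C5}.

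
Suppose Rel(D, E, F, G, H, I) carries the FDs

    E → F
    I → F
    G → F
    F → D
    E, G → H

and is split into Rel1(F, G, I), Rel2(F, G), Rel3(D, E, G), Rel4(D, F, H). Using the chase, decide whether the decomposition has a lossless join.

No

Chase test. Columns are D, E, F, G, H, I; row i has aⱼ where attribute j ∈ Reli, else bᵢⱼ.
Initial tableau (one row per fragment):
  row 1: b11 b12 a3 a4 b15 a6
  row 2: b21 b22 a3 a4 b25 b26
  row 3: a1 a2 b33 a4 b35 b36
  row 4: a1 b42 a3 b44 a5 b46
Rows 1 and 3 agree on G; apply G→F and equate their F entries.
Rows 1 and 2 agree on F; apply F→D and equate their D entries.
Rows 1 and 3 agree on F; apply F→D and equate their D entries.
No row becomes fully distinguished — the join is lossy.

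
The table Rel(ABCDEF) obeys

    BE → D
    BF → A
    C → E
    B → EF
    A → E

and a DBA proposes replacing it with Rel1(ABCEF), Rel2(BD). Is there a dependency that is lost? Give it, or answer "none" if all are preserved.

BE → D: restricted closure across fragments reaches D.
BF → A lies within Rel1.
C → E lies within Rel1.
B → EF lies within Rel1.
A → E lies within Rel1.
Every dependency is enforceable on the fragments, so the decomposition is dependency-preserving.

none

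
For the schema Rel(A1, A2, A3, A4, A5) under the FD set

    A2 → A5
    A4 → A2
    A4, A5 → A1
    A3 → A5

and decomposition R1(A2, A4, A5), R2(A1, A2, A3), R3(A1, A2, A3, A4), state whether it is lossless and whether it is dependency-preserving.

lossless but not dependency-preserving

Lossless test (chase): Rows 1 and 2 agree on A2; apply A2→A5 and equate their A5 entries. Rows 1 and 3 agree on A2; apply A2→A5 and equate their A5 entries. Rows 1 and 3 agree on A4, A5; apply A4, A5→A1 and equate their A1 entries. Row 3 is now all distinguished symbols — the join is lossless.
Dependency preservation: the restricted closure of {A3} across the fragments never reaches {A5}, so A3 → A5 cannot be enforced without a join — not preserved.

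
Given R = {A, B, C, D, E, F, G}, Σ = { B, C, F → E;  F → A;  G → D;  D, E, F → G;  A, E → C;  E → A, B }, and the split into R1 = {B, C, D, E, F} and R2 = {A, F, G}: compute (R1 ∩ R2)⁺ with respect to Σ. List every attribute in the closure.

R1 ∩ R2 = {F}.
F → A applies, adding A
Closure: {A, F}.

A, F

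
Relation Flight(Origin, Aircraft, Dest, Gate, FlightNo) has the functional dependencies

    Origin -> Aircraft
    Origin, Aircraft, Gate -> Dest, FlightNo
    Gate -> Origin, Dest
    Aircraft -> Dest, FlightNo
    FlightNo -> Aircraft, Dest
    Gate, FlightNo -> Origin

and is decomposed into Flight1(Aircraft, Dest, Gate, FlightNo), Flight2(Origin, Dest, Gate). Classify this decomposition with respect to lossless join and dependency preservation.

lossless but not dependency-preserving

Lossless test: (Dest, Gate)⁺ = {Origin, Aircraft, Dest, Gate, FlightNo}, which contains all of one fragment — lossless.
Dependency preservation: the restricted closure of {Origin} across the fragments never reaches {Aircraft}, so Origin → Aircraft cannot be enforced without a join — not preserved.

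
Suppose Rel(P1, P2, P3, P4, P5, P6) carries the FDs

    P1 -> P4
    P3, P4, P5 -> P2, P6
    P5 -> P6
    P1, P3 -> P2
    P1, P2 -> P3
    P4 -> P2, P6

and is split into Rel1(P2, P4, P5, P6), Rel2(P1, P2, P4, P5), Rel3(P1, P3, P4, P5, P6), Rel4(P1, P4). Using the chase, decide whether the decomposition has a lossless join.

Chase test. Columns are P1, P2, P3, P4, P5, P6; row i has aⱼ where attribute j ∈ Reli, else bᵢⱼ.
Initial tableau (one row per fragment):
  row 1: b11 a2 b13 a4 a5 a6
  row 2: a1 a2 b23 a4 a5 b26
  row 3: a1 b32 a3 a4 a5 a6
  row 4: a1 b42 b43 a4 b45 b46
Rows 1 and 2 agree on P5; apply P5→P6 and equate their P6 entries.
Rows 1 and 3 agree on P4; apply P4→P2, P6 and equate their P2, P6 entries.
Rows 1 and 4 agree on P4; apply P4→P2, P6 and equate their P2, P6 entries.
Rows 2 and 3 agree on P1, P2; apply P1, P2→P3 and equate their P3 entries.
Rows 2 and 4 agree on P1, P2; apply P1, P2→P3 and equate their P3 entries.
Row 2 is now all distinguished symbols — the join is lossless.

Yes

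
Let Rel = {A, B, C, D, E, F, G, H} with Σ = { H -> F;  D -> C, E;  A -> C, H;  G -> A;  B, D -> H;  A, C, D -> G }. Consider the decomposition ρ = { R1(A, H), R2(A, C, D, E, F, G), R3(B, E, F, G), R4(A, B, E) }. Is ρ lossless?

No

Chase test. Columns are A, B, C, D, E, F, G, H; row i has aⱼ where attribute j ∈ Ri, else bᵢⱼ.
Initial tableau (one row per fragment):
  row 1: a1 b12 b13 b14 b15 b16 b17 a8
  row 2: a1 b22 a3 a4 a5 a6 a7 b28
  row 3: b31 a2 b33 b34 a5 a6 a7 b38
  row 4: a1 a2 b43 b44 a5 b46 b47 b48
Rows 1 and 2 agree on A; apply A→C, H and equate their C, H entries.
Rows 1 and 4 agree on A; apply A→C, H and equate their C, H entries.
Rows 2 and 3 agree on G; apply G→A and equate their A entries.
Rows 1 and 2 agree on H; apply H→F and equate their F entries.
Rows 1 and 4 agree on H; apply H→F and equate their F entries.
Rows 1 and 3 agree on A; apply A→C, H and equate their C, H entries.
No row becomes fully distinguished — the join is lossy.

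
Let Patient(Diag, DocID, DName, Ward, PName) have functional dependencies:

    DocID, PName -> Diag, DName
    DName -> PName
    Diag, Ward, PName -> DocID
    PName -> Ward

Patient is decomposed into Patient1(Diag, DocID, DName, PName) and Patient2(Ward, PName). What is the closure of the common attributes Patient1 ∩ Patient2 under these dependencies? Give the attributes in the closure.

Ward, PName

Patient1 ∩ Patient2 = {PName}.
PName → Ward applies, adding Ward
Closure: {Ward, PName}.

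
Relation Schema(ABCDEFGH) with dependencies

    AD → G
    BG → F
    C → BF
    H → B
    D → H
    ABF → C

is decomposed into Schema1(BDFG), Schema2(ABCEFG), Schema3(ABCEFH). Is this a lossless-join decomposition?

Chase test. Columns are ABCDEFGH; row i has aⱼ where attribute j ∈ Schemai, else bᵢⱼ.
Initial tableau (one row per fragment):
  row 1: b11 a2 b13 a4 b15 a6 a7 b18
  row 2: a1 a2 a3 b24 a5 a6 a7 b28
  row 3: a1 a2 a3 b34 a5 a6 b37 a8
No row becomes fully distinguished — the join is lossy.

No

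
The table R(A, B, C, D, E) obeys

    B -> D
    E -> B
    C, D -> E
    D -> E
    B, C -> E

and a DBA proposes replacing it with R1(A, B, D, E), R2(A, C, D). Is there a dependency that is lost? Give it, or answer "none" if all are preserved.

none

B → D lies within R1.
E → B lies within R1.
C, D → E: restricted closure across fragments reaches E.
D → E lies within R1.
B, C → E: restricted closure across fragments reaches E.
Every dependency is enforceable on the fragments, so the decomposition is dependency-preserving.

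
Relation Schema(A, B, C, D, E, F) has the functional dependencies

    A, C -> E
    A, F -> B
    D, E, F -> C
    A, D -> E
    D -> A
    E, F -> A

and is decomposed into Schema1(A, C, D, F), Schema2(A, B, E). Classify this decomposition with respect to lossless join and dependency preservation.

Lossless test: (A)⁺ = {A}, which is a superkey of neither fragment — lossy.
Dependency preservation: the restricted closure of {A, C} across the fragments never reaches {E}, so A, C → E cannot be enforced without a join — not preserved.

lossy and not dependency-preserving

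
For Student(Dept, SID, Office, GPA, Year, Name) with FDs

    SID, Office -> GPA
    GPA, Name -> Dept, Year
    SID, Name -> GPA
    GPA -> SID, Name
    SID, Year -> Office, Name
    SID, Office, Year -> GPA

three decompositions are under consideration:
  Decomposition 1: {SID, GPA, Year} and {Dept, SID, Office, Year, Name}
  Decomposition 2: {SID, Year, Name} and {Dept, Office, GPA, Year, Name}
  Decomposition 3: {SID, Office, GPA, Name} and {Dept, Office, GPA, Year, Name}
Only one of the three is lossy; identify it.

Decomposition 2

Decomposition 1: common = {SID, Year}, closure = {Dept, SID, Office, GPA, Year, Name} → lossless.
Decomposition 2: common = {Year, Name}, closure = {Year, Name} → lossy.
Decomposition 3: common = {Office, GPA, Name}, closure = {Dept, SID, Office, GPA, Year, Name} → lossless.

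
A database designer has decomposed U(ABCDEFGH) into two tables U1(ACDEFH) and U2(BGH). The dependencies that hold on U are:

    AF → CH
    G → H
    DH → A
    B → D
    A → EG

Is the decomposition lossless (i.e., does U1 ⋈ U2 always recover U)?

Common attributes: U1 ∩ U2 = {H}.
No dependency enlarges {H}, so (H)⁺ = {H}.
The closure contains neither all of U1 = {ACDEFH} nor all of U2 = {BGH}, so the common attributes are not a superkey of either fragment. The join is lossy.

No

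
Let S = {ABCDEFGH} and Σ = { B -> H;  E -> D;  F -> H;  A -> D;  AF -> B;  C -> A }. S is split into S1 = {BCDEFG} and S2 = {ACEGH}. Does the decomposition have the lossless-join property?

Common attributes: S1 ∩ S2 = {CEG}.
Closure of {CEG}: E → D applies, adding D; C → A applies, adding A. So (CEG)⁺ = {ACDEG}.
The closure contains neither all of S1 = {BCDEFG} nor all of S2 = {ACEGH}, so the common attributes are not a superkey of either fragment. The join is lossy.

No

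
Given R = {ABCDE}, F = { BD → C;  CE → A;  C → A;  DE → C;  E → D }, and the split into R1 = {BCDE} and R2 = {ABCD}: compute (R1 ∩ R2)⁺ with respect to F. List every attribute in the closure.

R1 ∩ R2 = {BCD}.
C → A applies, adding A
Closure: {ABCD}.

ABCD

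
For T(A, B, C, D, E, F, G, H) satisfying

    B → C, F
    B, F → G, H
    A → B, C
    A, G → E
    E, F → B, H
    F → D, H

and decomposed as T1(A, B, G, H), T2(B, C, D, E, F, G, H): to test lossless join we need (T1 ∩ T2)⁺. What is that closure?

B, C, D, F, G, H

T1 ∩ T2 = {B, G, H}.
B → C, F applies, adding C, F
F → D, H applies, adding D
Closure: {B, C, D, F, G, H}.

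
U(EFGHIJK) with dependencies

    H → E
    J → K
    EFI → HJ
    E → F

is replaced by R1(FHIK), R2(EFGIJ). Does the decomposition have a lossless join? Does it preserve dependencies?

Lossless test: (FI)⁺ = {FI}, which is a superkey of neither fragment — lossy.
Dependency preservation: the restricted closure of {H} across the fragments never reaches {E}, so H → E cannot be enforced without a join — not preserved.

lossy and not dependency-preserving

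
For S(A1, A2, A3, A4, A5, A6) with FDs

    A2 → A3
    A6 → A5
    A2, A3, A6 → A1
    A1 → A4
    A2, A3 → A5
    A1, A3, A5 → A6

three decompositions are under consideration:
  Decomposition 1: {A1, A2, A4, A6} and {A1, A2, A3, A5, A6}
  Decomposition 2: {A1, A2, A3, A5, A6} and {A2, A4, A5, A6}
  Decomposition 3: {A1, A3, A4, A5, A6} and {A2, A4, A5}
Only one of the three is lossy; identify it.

Decomposition 3

Decomposition 1: common = {A1, A2, A6}, closure = {A1, A2, A3, A4, A5, A6} → lossless.
Decomposition 2: common = {A2, A5, A6}, closure = {A1, A2, A3, A4, A5, A6} → lossless.
Decomposition 3: common = {A4, A5}, closure = {A4, A5} → lossy.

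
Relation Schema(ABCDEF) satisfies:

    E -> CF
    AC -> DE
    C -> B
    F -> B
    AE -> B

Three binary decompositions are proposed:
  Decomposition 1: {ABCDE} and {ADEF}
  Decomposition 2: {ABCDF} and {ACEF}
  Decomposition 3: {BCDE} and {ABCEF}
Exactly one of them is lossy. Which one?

Decomposition 1: common = {ADE}, closure = {ABCDEF} → lossless.
Decomposition 2: common = {ACF}, closure = {ABCDEF} → lossless.
Decomposition 3: common = {BCE}, closure = {BCEF} → lossy.

Decomposition 3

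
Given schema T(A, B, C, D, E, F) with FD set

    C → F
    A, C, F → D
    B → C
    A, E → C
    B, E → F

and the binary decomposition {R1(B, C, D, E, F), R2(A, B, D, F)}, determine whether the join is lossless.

No

Common attributes: R1 ∩ R2 = {B, D, F}.
Closure of {B, D, F}: B → C applies, adding C. So (B, D, F)⁺ = {B, C, D, F}.
The closure contains neither all of R1 = {B, C, D, E, F} nor all of R2 = {A, B, D, F}, so the common attributes are not a superkey of either fragment. The join is lossy.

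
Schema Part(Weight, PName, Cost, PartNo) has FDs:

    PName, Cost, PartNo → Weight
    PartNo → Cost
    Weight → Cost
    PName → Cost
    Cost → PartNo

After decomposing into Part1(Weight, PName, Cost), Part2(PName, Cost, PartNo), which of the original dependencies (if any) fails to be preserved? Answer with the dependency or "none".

none

PName, Cost, PartNo → Weight: restricted closure across fragments reaches Weight.
PartNo → Cost lies within Part2.
Weight → Cost lies within Part1.
PName → Cost lies within Part1.
Cost → PartNo lies within Part2.
Every dependency is enforceable on the fragments, so the decomposition is dependency-preserving.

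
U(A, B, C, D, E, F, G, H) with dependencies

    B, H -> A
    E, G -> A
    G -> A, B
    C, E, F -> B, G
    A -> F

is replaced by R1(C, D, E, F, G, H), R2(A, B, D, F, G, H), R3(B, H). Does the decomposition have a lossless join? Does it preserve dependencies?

Lossless test (chase): Rows 2 and 3 agree on B, H; apply B, H→A and equate their A entries. Rows 1 and 2 agree on G; apply G→A, B and equate their A, B entries. Rows 1 and 3 agree on A; apply A→F and equate their F entries. Row 1 is now all distinguished symbols — the join is lossless.
Dependency preservation: E, G → A; C, E, F → B, G are not contained in any single fragment, but the restricted closure of each left-hand side across the fragments still reaches the right-hand side; the remaining FDs each lie inside some fragment. All dependencies are preserved.

lossless and dependency-preserving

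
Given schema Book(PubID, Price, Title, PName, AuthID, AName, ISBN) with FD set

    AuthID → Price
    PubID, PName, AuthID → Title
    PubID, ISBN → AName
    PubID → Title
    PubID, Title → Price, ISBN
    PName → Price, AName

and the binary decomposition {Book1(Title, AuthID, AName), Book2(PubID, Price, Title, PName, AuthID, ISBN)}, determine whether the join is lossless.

Common attributes: Book1 ∩ Book2 = {Title, AuthID}.
Closure of {Title, AuthID}: AuthID → Price applies, adding Price. So (Title, AuthID)⁺ = {Price, Title, AuthID}.
The closure contains neither all of Book1 = {Title, AuthID, AName} nor all of Book2 = {PubID, Price, Title, PName, AuthID, ISBN}, so the common attributes are not a superkey of either fragment. The join is lossy.

No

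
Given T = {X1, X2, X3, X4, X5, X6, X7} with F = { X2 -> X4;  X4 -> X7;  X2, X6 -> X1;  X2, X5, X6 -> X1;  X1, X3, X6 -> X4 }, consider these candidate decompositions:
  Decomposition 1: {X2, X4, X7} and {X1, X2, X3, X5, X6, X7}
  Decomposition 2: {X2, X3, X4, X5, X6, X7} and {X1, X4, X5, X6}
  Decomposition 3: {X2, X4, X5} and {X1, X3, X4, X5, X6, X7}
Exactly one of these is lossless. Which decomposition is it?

Decomposition 1

Decomposition 1: common = {X2, X7}, closure = {X2, X4, X7} → lossless.
Decomposition 2: common = {X4, X5, X6}, closure = {X4, X5, X6, X7} → lossy.
Decomposition 3: common = {X4, X5}, closure = {X4, X5, X7} → lossy.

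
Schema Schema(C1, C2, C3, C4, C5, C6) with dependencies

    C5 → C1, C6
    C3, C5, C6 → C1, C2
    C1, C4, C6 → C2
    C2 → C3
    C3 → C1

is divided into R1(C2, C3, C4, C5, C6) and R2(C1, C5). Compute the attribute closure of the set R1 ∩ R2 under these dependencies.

R1 ∩ R2 = {C5}.
C5 → C1, C6 applies, adding C1, C6
Closure: {C1, C5, C6}.

C1, C5, C6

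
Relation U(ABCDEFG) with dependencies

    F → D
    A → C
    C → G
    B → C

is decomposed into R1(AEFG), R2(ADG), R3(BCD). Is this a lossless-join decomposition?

No

Chase test. Columns are ABCDEFG; row i has aⱼ where attribute j ∈ Ri, else bᵢⱼ.
Initial tableau (one row per fragment):
  row 1: a1 b12 b13 b14 a5 a6 a7
  row 2: a1 b22 b23 a4 b25 b26 a7
  row 3: b31 a2 a3 a4 b35 b36 b37
Rows 1 and 2 agree on A; apply A→C and equate their C entries.
No row becomes fully distinguished — the join is lossy.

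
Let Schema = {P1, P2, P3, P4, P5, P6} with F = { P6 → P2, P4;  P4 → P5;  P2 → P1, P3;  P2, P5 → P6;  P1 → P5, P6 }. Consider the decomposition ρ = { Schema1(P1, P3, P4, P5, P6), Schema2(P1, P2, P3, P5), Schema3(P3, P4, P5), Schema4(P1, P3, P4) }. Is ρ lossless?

Chase test. Columns are P1, P2, P3, P4, P5, P6; row i has aⱼ where attribute j ∈ Schemai, else bᵢⱼ.
Initial tableau (one row per fragment):
  row 1: a1 b12 a3 a4 a5 a6
  row 2: a1 a2 a3 b24 a5 b26
  row 3: b31 b32 a3 a4 a5 b36
  row 4: a1 b42 a3 a4 b45 b46
Rows 1 and 4 agree on P4; apply P4→P5 and equate their P5 entries.
Rows 1 and 2 agree on P1; apply P1→P5, P6 and equate their P5, P6 entries.
Rows 1 and 4 agree on P1; apply P1→P5, P6 and equate their P5, P6 entries.
Rows 1 and 2 agree on P6; apply P6→P2, P4 and equate their P2, P4 entries.
Rows 1 and 4 agree on P6; apply P6→P2, P4 and equate their P2, P4 entries.
Row 1 is now all distinguished symbols — the join is lossless.

Yes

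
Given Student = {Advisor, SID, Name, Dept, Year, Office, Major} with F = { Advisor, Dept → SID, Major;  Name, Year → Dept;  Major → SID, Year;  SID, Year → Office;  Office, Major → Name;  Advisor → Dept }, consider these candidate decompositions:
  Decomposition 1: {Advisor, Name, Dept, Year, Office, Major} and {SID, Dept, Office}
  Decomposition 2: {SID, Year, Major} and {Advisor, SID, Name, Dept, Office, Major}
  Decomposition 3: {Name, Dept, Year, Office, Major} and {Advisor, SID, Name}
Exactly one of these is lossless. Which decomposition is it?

Decomposition 1: common = {Dept, Office}, closure = {Dept, Office} → lossy.
Decomposition 2: common = {SID, Major}, closure = {SID, Name, Dept, Year, Office, Major} → lossless.
Decomposition 3: common = {Name}, closure = {Name} → lossy.

Decomposition 2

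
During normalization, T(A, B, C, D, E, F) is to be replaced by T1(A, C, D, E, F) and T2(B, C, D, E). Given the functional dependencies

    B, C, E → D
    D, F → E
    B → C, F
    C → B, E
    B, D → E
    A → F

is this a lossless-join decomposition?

Yes

Common attributes: T1 ∩ T2 = {C, D, E}.
Closure of {C, D, E}: C → B, E applies, adding B; B → C, F applies, adding F. So (C, D, E)⁺ = {B, C, D, E, F}.
This closure contains every attribute of T2, so T1 ∩ T2 → T2. The join is lossless.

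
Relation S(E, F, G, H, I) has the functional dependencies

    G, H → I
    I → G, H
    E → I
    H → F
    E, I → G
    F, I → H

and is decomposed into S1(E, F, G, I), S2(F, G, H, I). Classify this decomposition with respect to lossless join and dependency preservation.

Lossless test: (F, G, I)⁺ = {F, G, H, I}, which contains all of one fragment — lossless.
Dependency preservation: every FD's attributes lie within a single fragment, so each can be enforced locally — preserved.

lossless and dependency-preserving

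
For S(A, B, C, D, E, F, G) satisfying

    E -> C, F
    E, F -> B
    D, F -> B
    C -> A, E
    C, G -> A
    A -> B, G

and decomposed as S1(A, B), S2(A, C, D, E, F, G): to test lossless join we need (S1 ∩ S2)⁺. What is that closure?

S1 ∩ S2 = {A}.
A → B, G applies, adding B, G
Closure: {A, B, G}.

A, B, G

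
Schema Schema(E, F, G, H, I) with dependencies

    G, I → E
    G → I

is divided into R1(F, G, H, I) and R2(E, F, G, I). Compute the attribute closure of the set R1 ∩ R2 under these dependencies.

R1 ∩ R2 = {F, G, I}.
G, I → E applies, adding E
Closure: {E, F, G, I}.

E, F, G, I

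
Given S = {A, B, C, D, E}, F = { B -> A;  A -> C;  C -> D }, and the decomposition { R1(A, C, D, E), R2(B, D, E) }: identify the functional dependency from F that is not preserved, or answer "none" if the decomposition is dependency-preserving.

Check B → A: no single fragment contains all of {A, B}, and the restricted closure of {B} across the fragments never reaches {A}.
A → C is preserved.
C → D is preserved.

B -> A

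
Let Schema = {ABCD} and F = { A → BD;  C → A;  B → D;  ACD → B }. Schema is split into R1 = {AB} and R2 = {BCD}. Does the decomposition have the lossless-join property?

No

Common attributes: R1 ∩ R2 = {B}.
Closure of {B}: B → D applies, adding D. So (B)⁺ = {BD}.
The closure contains neither all of R1 = {AB} nor all of R2 = {BCD}, so the common attributes are not a superkey of either fragment. The join is lossy.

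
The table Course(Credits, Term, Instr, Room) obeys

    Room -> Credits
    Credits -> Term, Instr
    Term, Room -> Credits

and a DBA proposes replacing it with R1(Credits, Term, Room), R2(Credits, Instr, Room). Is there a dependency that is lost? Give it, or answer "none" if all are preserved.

none

Room → Credits lies within R1.
Credits → Term, Instr: restricted closure across fragments reaches Term, Instr.
Term, Room → Credits lies within R1.
Every dependency is enforceable on the fragments, so the decomposition is dependency-preserving.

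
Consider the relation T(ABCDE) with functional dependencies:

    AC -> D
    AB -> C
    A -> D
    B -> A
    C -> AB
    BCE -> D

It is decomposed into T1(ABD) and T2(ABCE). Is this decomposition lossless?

Common attributes: T1 ∩ T2 = {AB}.
Closure of {AB}: AB → C applies, adding C; A → D applies, adding D. So (AB)⁺ = {ABCD}.
This closure contains every attribute of T1, so T1 ∩ T2 → T1. The join is lossless.

Yes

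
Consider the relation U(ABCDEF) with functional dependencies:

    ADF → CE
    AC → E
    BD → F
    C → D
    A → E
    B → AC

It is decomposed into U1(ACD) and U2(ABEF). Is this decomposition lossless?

No

Common attributes: U1 ∩ U2 = {A}.
Closure of {A}: A → E applies, adding E. So (A)⁺ = {AE}.
The closure contains neither all of U1 = {ACD} nor all of U2 = {ABEF}, so the common attributes are not a superkey of either fragment. The join is lossy.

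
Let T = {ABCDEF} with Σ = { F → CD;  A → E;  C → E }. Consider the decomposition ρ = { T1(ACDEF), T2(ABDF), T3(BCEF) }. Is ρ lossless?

Chase test. Columns are ABCDEF; row i has aⱼ where attribute j ∈ Ti, else bᵢⱼ.
Initial tableau (one row per fragment):
  row 1: a1 b12 a3 a4 a5 a6
  row 2: a1 a2 b23 a4 b25 a6
  row 3: b31 a2 a3 b34 a5 a6
Rows 1 and 2 agree on F; apply F→CD and equate their CD entries.
Rows 1 and 3 agree on F; apply F→CD and equate their CD entries.
Rows 1 and 2 agree on A; apply A→E and equate their E entries.
Row 2 is now all distinguished symbols — the join is lossless.

Yes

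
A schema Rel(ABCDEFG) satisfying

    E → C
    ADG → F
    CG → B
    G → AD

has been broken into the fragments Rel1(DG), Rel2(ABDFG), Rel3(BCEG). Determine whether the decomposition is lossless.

Chase test. Columns are ABCDEFG; row i has aⱼ where attribute j ∈ Reli, else bᵢⱼ.
Initial tableau (one row per fragment):
  row 1: b11 b12 b13 a4 b15 b16 a7
  row 2: a1 a2 b23 a4 b25 a6 a7
  row 3: b31 a2 a3 b34 a5 b36 a7
Rows 1 and 2 agree on G; apply G→AD and equate their AD entries.
Rows 1 and 3 agree on G; apply G→AD and equate their AD entries.
Rows 1 and 2 agree on ADG; apply ADG→F and equate their F entries.
Rows 1 and 3 agree on ADG; apply ADG→F and equate their F entries.
Row 3 is now all distinguished symbols — the join is lossless.

Yes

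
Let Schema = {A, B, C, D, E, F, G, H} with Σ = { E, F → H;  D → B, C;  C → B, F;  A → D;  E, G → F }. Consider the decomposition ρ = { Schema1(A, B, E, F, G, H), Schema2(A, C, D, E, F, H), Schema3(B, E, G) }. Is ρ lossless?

Chase test. Columns are A, B, C, D, E, F, G, H; row i has aⱼ where attribute j ∈ Schemai, else bᵢⱼ.
Initial tableau (one row per fragment):
  row 1: a1 a2 b13 b14 a5 a6 a7 a8
  row 2: a1 b22 a3 a4 a5 a6 b27 a8
  row 3: b31 a2 b33 b34 a5 b36 a7 b38
Rows 1 and 2 agree on A; apply A→D and equate their D entries.
Rows 1 and 3 agree on E, G; apply E, G→F and equate their F entries.
Rows 1 and 3 agree on E, F; apply E, F→H and equate their H entries.
Rows 1 and 2 agree on D; apply D→B, C and equate their B, C entries.
Row 1 is now all distinguished symbols — the join is lossless.

Yes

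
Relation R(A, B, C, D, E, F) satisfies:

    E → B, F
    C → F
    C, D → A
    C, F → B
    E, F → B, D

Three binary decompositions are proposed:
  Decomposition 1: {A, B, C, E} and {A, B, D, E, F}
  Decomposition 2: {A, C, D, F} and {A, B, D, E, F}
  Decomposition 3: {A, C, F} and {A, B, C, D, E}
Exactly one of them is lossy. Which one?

Decomposition 1: common = {A, B, E}, closure = {A, B, D, E, F} → lossless.
Decomposition 2: common = {A, D, F}, closure = {A, D, F} → lossy.
Decomposition 3: common = {A, C}, closure = {A, B, C, F} → lossless.

Decomposition 2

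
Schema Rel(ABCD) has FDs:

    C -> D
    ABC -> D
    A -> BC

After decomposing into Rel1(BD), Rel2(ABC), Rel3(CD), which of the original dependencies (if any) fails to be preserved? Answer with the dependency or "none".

none

C → D lies within Rel3.
ABC → D: restricted closure across fragments reaches D.
A → BC lies within Rel2.
Every dependency is enforceable on the fragments, so the decomposition is dependency-preserving.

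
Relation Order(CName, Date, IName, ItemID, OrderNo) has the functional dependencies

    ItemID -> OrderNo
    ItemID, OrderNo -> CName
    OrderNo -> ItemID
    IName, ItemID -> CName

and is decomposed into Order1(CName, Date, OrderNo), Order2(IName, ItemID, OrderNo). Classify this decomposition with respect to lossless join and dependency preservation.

Lossless test: (OrderNo)⁺ = {CName, ItemID, OrderNo}, which is a superkey of neither fragment — lossy.
Dependency preservation: ItemID, OrderNo → CName; IName, ItemID → CName are not contained in any single fragment, but the restricted closure of each left-hand side across the fragments still reaches the right-hand side; the remaining FDs each lie inside some fragment. All dependencies are preserved.

lossy but dependency-preserving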